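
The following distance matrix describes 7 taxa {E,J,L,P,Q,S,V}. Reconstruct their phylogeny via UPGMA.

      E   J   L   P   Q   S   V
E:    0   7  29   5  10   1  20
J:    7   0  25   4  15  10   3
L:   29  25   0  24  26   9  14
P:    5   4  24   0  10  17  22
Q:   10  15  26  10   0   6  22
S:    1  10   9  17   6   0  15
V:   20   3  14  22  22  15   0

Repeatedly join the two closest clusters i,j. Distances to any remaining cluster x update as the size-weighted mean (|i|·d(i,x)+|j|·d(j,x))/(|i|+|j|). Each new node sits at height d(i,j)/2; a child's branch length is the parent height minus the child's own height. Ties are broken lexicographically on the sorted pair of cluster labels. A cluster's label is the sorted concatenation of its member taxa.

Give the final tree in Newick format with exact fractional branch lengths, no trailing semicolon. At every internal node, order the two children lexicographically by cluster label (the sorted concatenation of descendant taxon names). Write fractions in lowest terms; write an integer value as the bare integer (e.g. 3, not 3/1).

(((((E:1/2,S:1/2):7/2,Q:4):4/3,P:16/3):89/48,(J:3/2,V:3/2):91/16):163/48,L:127/12)

iteration 1: select E,S (d=1); attach at lengths (1/2, 1/2); label the merged cluster ES
  updated: d(ES,J)=17/2, d(ES,L)=19, d(ES,P)=11, d(ES,Q)=8, d(ES,V)=35/2
iteration 2: select J,V (d=3); attach at lengths (3/2, 3/2); label the merged cluster JV
  updated: d(ES,JV)=13, d(JV,L)=39/2, d(JV,P)=13, d(JV,Q)=37/2
iteration 3: select ES,Q (d=8); attach at lengths (7/2, 4); label the merged cluster EQS
  updated: d(EQS,JV)=89/6, d(EQS,L)=64/3, d(EQS,P)=32/3
iteration 4: select EQS,P (d=32/3); attach at lengths (4/3, 16/3); label the merged cluster EPQS
  updated: d(EPQS,JV)=115/8, d(EPQS,L)=22
iteration 5: select EPQS,JV (d=115/8); attach at lengths (89/48, 91/16); label the merged cluster EJPQSV
  updated: d(EJPQSV,L)=127/6
iteration 6: select EJPQSV,L (d=127/6); attach at lengths (163/48, 127/12); label the merged cluster EJLPQSV
final tree: (((((E:1/2,S:1/2):7/2,Q:4):4/3,P:16/3):89/48,(J:3/2,V:3/2):91/16):163/48,L:127/12)
total length: 635/16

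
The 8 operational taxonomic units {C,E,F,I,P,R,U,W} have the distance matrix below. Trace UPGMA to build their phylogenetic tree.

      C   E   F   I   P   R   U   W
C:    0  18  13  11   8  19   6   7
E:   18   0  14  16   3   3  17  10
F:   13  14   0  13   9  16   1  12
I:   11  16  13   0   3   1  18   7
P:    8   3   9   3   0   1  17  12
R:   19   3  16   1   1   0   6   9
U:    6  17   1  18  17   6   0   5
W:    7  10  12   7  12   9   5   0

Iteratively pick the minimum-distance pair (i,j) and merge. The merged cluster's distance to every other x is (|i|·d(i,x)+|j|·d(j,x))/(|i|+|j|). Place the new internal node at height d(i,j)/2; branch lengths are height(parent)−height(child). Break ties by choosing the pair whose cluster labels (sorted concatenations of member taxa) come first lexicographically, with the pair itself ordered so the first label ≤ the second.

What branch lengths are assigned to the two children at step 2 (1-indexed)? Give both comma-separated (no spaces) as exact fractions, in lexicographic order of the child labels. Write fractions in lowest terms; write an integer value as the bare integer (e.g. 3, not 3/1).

step 1: merge (F,U) at d=1; branch lengths F→1/2, U→1/2; new cluster FU
  updated: d(C,FU)=19/2, d(E,FU)=31/2, d(FU,I)=31/2, d(FU,P)=13, d(FU,R)=11, d(FU,W)=17/2
step 2: merge (I,R) at d=1; branch lengths I→1/2, R→1/2; new cluster IR
  updated: d(C,IR)=15, d(E,IR)=19/2, d(FU,IR)=53/4, d(IR,P)=2, d(IR,W)=8
step 3: merge (IR,P) at d=2; branch lengths IR→1/2, P→1; new cluster IPR
  updated: d(C,IPR)=38/3, d(E,IPR)=22/3, d(FU,IPR)=79/6, d(IPR,W)=28/3
step 4: merge (C,W) at d=7; branch lengths C→7/2, W→7/2; new cluster CW
  updated: d(CW,E)=14, d(CW,FU)=9, d(CW,IPR)=11
step 5: merge (E,IPR) at d=22/3; branch lengths E→11/3, IPR→8/3; new cluster EIPR
  updated: d(CW,EIPR)=47/4, d(EIPR,FU)=55/4
step 6: merge (CW,FU) at d=9; branch lengths CW→1, FU→4; new cluster CFUW
  updated: d(CFUW,EIPR)=51/4
step 7: merge (CFUW,EIPR) at d=51/4; branch lengths CFUW→15/8, EIPR→65/24; new cluster CEFIPRUW
final tree: (((C:7/2,W:7/2):1,(F:1/2,U:1/2):4):15/8,(E:11/3,((I:1/2,R:1/2):1/2,P:1):8/3):65/24)
total length: 317/12

1/2,1/2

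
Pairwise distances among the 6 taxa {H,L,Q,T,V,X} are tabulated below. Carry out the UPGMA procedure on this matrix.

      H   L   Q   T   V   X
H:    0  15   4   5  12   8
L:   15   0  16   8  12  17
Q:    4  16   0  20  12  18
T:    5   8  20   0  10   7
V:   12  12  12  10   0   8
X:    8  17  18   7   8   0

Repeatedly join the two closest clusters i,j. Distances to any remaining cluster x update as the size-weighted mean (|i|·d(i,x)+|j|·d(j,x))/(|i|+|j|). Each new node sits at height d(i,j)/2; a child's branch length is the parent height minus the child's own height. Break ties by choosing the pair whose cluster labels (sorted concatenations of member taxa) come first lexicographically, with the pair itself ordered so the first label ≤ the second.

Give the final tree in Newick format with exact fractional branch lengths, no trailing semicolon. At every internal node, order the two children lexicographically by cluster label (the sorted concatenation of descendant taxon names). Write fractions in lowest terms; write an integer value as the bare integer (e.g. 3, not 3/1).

step 1: merge (H,Q) at d=4; branch lengths H→2, Q→2; new cluster HQ
  updated: d(HQ,L)=31/2, d(HQ,T)=25/2, d(HQ,V)=12, d(HQ,X)=13
step 2: merge (T,X) at d=7; branch lengths T→7/2, X→7/2; new cluster TX
  updated: d(HQ,TX)=51/4, d(L,TX)=25/2, d(TX,V)=9
step 3: merge (TX,V) at d=9; branch lengths TX→1, V→9/2; new cluster TVX
  updated: d(HQ,TVX)=25/2, d(L,TVX)=37/3
step 4: merge (L,TVX) at d=37/3; branch lengths L→37/6, TVX→5/3; new cluster LTVX
  updated: d(HQ,LTVX)=53/4
step 5: merge (HQ,LTVX) at d=53/4; branch lengths HQ→37/8, LTVX→11/24; new cluster HLQTVX
final tree: ((H:2,Q:2):37/8,(L:37/6,((T:7/2,X:7/2):1,V:9/2):5/3):11/24)
total length: 353/12

((H:2,Q:2):37/8,(L:37/6,((T:7/2,X:7/2):1,V:9/2):5/3):11/24)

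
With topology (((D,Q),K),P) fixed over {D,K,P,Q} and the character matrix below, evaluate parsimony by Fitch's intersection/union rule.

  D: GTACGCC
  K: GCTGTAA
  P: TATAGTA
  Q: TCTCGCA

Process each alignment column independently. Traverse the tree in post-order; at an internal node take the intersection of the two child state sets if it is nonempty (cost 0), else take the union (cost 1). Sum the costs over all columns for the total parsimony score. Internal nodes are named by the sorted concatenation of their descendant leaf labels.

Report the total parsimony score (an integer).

[col 0] DQ: children D:{G}, Q:{T} ∪→ {G,T}; cost 1
[col 0] DKQ: children DQ:{G,T}, K:{G} ∩→ {G}; cost 0
[col 0] DKPQ: children DKQ:{G}, P:{T} ∪→ {G,T}; cost 1
[col 1] DQ: children D:{T}, Q:{C} ∪→ {C,T}; cost 1
[col 1] DKQ: children DQ:{C,T}, K:{C} ∩→ {C}; cost 0
[col 1] DKPQ: children DKQ:{C}, P:{A} ∪→ {A,C}; cost 1
[col 2] DQ: children D:{A}, Q:{T} ∪→ {A,T}; cost 1
[col 2] DKQ: children DQ:{A,T}, K:{T} ∩→ {T}; cost 0
[col 2] DKPQ: children DKQ:{T}, P:{T} ∩→ {T}; cost 0
[col 3] DQ: children D:{C}, Q:{C} ∩→ {C}; cost 0
[col 3] DKQ: children DQ:{C}, K:{G} ∪→ {C,G}; cost 1
[col 3] DKPQ: children DKQ:{C,G}, P:{A} ∪→ {A,C,G}; cost 1
[col 4] DQ: children D:{G}, Q:{G} ∩→ {G}; cost 0
[col 4] DKQ: children DQ:{G}, K:{T} ∪→ {G,T}; cost 1
[col 4] DKPQ: children DKQ:{G,T}, P:{G} ∩→ {G}; cost 0
[col 5] DQ: children D:{C}, Q:{C} ∩→ {C}; cost 0
[col 5] DKQ: children DQ:{C}, K:{A} ∪→ {A,C}; cost 1
[col 5] DKPQ: children DKQ:{A,C}, P:{T} ∪→ {A,C,T}; cost 1
[col 6] DQ: children D:{C}, Q:{A} ∪→ {A,C}; cost 1
[col 6] DKQ: children DQ:{A,C}, K:{A} ∩→ {A}; cost 0
[col 6] DKPQ: children DKQ:{A}, P:{A} ∩→ {A}; cost 0
per-site changes: [2, 2, 1, 2, 1, 2, 1]; total = 11

11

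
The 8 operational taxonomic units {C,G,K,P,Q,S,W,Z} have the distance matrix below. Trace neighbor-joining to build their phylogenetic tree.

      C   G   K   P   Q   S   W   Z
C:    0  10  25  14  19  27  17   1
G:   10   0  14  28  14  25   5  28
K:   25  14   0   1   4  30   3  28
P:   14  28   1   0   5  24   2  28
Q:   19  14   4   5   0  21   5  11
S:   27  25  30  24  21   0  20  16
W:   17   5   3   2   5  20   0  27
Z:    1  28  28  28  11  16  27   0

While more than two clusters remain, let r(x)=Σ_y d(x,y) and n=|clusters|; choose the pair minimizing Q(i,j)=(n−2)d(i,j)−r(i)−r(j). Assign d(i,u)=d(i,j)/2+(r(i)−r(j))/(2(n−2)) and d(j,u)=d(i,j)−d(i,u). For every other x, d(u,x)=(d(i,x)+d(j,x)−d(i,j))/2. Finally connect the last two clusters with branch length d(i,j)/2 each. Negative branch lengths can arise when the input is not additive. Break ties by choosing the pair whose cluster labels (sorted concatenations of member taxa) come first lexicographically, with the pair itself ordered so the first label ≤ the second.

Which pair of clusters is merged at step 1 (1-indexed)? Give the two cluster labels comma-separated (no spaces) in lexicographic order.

iteration 1: select C,Z (d=1, Q=-246); attach at lengths (-5/3, 8/3); label the merged cluster CZ
  updated: d(CZ,G)=37/2, d(CZ,K)=26, d(CZ,P)=41/2, d(CZ,Q)=29/2, d(CZ,S)=21, d(CZ,W)=43/2
iteration 2: select CZ,S (d=21, Q=-158); attach at lengths (43/5, 62/5); label the merged cluster CSZ
  updated: d(CSZ,G)=45/4, d(CSZ,K)=35/2, d(CSZ,P)=47/4, d(CSZ,Q)=29/4, d(CSZ,W)=41/4
iteration 3: select CSZ,G (d=45/4, Q=-341/4); attach at lengths (123/32, 237/32); label the merged cluster CGSZ
  updated: d(CGSZ,K)=81/8, d(CGSZ,P)=57/4, d(CGSZ,Q)=5, d(CGSZ,W)=2
iteration 4: select CGSZ,W (d=2, Q=-299/8); attach at lengths (203/48, -107/48); label the merged cluster CGSWZ
  updated: d(CGSWZ,K)=89/16, d(CGSWZ,P)=57/8, d(CGSWZ,Q)=4
iteration 5: select CGSWZ,Q (d=4, Q=-347/16); attach at lengths (187/64, 69/64); label the merged cluster CGQSWZ
  updated: d(CGQSWZ,K)=89/32, d(CGQSWZ,P)=65/16
iteration 6: select CGQSWZ,K (d=89/32, Q=-251/32); attach at lengths (187/64, -9/64); label the merged cluster CGKQSWZ
  updated: d(CGKQSWZ,P)=73/64
iteration 7: select CGKQSWZ,P (d=73/64); attach at lengths (73/128, 73/128); label the merged cluster CGKPQSWZ
final tree: (((((((C:-5/3,Z:8/3):43/5,S:62/5):123/32,G:237/32):203/48,W:-107/48):187/64,Q:69/64):187/64,K:-9/64):73/128,P:73/128)
total length: 2763/64

C,Z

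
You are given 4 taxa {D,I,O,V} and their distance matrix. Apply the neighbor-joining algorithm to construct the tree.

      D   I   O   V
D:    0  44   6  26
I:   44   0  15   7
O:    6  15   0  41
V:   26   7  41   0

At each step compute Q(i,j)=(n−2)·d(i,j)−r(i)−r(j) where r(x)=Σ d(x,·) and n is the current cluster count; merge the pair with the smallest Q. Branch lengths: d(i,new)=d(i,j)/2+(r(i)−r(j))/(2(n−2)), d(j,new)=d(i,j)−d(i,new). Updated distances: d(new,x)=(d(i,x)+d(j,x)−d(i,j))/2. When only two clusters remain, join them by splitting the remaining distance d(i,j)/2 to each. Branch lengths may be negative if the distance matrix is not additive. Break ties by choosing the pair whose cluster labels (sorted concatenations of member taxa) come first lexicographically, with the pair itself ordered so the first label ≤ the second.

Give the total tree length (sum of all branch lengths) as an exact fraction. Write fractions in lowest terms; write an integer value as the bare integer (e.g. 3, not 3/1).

iteration 1: select D,O (d=6, Q=-126); attach at lengths (13/2, -1/2); label the merged cluster DO
  updated: d(DO,I)=53/2, d(DO,V)=61/2
iteration 2: select DO,I (d=53/2, Q=-64); attach at lengths (25, 3/2); label the merged cluster DIO
  updated: d(DIO,V)=11/2
iteration 3: select DIO,V (d=11/2); attach at lengths (11/4, 11/4); label the merged cluster DIOV
final tree: (((D:13/2,O:-1/2):25,I:3/2):11/4,V:11/4)
total length: 38

38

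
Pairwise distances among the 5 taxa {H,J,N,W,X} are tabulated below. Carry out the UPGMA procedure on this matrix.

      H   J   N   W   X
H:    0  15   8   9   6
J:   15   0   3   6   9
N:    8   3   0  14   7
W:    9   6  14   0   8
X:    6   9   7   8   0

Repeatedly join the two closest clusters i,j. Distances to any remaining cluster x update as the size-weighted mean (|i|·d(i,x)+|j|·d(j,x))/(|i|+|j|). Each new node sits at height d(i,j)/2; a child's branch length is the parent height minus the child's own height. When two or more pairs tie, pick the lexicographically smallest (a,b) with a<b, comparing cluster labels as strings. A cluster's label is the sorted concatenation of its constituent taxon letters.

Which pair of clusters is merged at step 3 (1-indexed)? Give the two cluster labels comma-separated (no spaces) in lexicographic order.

HX,W

iteration 1: select J,N (d=3); attach at lengths (3/2, 3/2); label the merged cluster JN
  updated: d(H,JN)=23/2, d(JN,W)=10, d(JN,X)=8
iteration 2: select H,X (d=6); attach at lengths (3, 3); label the merged cluster HX
  updated: d(HX,JN)=39/4, d(HX,W)=17/2
iteration 3: select HX,W (d=17/2); attach at lengths (5/4, 17/4); label the merged cluster HWX
  updated: d(HWX,JN)=59/6
iteration 4: select HWX,JN (d=59/6); attach at lengths (2/3, 41/12); label the merged cluster HJNWX
final tree: (((H:3,X:3):5/4,W:17/4):2/3,(J:3/2,N:3/2):41/12)
total length: 223/12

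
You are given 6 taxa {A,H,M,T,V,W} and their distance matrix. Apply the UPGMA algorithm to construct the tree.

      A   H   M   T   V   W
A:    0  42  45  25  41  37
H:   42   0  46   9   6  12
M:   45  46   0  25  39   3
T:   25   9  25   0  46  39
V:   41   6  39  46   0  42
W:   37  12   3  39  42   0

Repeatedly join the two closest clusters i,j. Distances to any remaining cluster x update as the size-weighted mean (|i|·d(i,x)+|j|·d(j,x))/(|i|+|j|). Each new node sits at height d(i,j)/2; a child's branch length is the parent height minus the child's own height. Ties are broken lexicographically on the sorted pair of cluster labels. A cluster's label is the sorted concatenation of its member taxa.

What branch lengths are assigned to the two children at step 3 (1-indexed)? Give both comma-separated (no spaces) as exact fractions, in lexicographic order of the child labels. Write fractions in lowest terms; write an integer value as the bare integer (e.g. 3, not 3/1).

step 1: merge (M,W) at d=3; branch lengths M→3/2, W→3/2; new cluster MW
  updated: d(A,MW)=41, d(H,MW)=29, d(MW,T)=32, d(MW,V)=81/2
step 2: merge (H,V) at d=6; branch lengths H→3, V→3; new cluster HV
  updated: d(A,HV)=83/2, d(HV,MW)=139/4, d(HV,T)=55/2
step 3: merge (A,T) at d=25; branch lengths A→25/2, T→25/2; new cluster AT
  updated: d(AT,HV)=69/2, d(AT,MW)=73/2
step 4: merge (AT,HV) at d=69/2; branch lengths AT→19/4, HV→57/4; new cluster AHTV
  updated: d(AHTV,MW)=285/8
step 5: merge (AHTV,MW) at d=285/8; branch lengths AHTV→9/16, MW→261/16; new cluster AHMTVW
final tree: (((A:25/2,T:25/2):19/4,(H:3,V:3):57/4):9/16,(M:3/2,W:3/2):261/16)
total length: 559/8

25/2,25/2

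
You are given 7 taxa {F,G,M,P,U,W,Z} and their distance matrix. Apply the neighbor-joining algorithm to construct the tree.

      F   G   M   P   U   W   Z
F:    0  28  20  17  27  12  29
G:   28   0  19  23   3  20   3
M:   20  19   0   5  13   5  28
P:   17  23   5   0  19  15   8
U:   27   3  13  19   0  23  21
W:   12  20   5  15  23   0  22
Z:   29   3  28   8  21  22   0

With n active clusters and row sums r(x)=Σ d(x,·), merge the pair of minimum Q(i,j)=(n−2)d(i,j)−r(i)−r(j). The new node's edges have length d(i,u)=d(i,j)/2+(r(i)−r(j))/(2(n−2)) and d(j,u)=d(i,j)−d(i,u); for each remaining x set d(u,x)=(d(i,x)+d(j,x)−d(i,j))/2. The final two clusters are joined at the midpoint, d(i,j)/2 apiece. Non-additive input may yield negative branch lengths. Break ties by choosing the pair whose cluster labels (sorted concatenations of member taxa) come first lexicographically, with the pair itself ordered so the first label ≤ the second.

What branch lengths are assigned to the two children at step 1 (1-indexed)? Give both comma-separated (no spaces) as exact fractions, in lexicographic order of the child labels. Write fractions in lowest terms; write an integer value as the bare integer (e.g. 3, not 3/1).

iteration 1: select G,Z (d=3, Q=-192); attach at lengths (0, 3); label the merged cluster GZ
  updated: d(F,GZ)=27, d(GZ,M)=22, d(GZ,P)=14, d(GZ,U)=21/2, d(GZ,W)=39/2
iteration 2: select GZ,U (d=21/2, Q=-287/2); attach at lengths (85/16, 83/16); label the merged cluster GUZ
  updated: d(F,GUZ)=87/4, d(GUZ,M)=49/4, d(GUZ,P)=45/4, d(GUZ,W)=16
iteration 3: select F,W (d=12, Q=-331/4); attach at lengths (235/24, 53/24); label the merged cluster FW
  updated: d(FW,GUZ)=103/8, d(FW,M)=13/2, d(FW,P)=10
iteration 4: select FW,M (d=13/2, Q=-321/8); attach at lengths (149/32, 59/32); label the merged cluster FMW
  updated: d(FMW,GUZ)=149/16, d(FMW,P)=17/4
iteration 5: select FMW,GUZ (d=149/16, Q=-397/16); attach at lengths (37/32, 261/32); label the merged cluster FGMUWZ
  updated: d(FGMUWZ,P)=99/32
iteration 6: select FGMUWZ,P (d=99/32); attach at lengths (99/64, 99/64); label the merged cluster FGMPUWZ
final tree: ((((F:235/24,W:53/24):149/32,M:59/32):37/32,((G:0,Z:3):85/16,U:83/16):261/32):99/64,P:99/64)
total length: 1421/32

0,3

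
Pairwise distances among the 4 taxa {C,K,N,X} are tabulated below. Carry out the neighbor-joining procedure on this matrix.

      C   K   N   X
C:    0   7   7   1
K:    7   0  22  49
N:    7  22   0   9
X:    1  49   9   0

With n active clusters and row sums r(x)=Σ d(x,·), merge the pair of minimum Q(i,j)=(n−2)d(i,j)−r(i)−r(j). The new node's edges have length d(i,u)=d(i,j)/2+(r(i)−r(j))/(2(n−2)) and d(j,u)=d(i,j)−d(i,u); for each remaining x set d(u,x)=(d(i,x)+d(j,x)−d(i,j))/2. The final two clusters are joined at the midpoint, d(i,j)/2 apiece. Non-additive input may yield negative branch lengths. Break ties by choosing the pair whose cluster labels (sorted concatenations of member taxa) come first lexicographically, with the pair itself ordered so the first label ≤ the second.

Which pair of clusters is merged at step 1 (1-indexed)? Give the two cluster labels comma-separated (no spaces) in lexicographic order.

1. join C+K (d=7, Q=-79) ⇒ CK; edges |C|=-49/4, |K|=77/4
  updated: d(CK,N)=11, d(CK,X)=43/2
2. join CK+N (d=11, Q=-83/2) ⇒ CKN; edges |CK|=47/4, |N|=-3/4
  updated: d(CKN,X)=39/4
3. join CKN+X (d=39/4) ⇒ CKNX; edges |CKN|=39/8, |X|=39/8
final tree: (((C:-49/4,K:77/4):47/4,N:-3/4):39/8,X:39/8)
total length: 111/4

C,K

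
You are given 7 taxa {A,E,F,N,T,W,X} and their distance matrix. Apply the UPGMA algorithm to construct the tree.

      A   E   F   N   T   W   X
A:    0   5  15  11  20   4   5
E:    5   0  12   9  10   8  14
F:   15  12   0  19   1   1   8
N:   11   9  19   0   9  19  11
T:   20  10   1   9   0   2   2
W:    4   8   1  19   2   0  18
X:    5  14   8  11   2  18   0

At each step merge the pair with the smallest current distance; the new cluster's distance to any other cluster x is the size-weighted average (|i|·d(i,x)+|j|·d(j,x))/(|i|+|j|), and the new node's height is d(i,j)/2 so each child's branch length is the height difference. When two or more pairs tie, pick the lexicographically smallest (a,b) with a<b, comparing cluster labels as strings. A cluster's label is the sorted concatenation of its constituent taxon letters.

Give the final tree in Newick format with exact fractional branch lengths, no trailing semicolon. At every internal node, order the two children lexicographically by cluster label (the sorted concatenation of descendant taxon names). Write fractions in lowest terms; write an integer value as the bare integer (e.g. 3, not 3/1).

(((A:5/2,E:5/2):5/2,N:5):13/12,(((F:1/2,T:1/2):1/4,W:3/4):47/12,X:14/3):17/12)

iteration 1: select F,T (d=1); attach at lengths (1/2, 1/2); label the merged cluster FT
  updated: d(A,FT)=35/2, d(E,FT)=11, d(FT,N)=14, d(FT,W)=3/2, d(FT,X)=5
iteration 2: select FT,W (d=3/2); attach at lengths (1/4, 3/4); label the merged cluster FTW
  updated: d(A,FTW)=13, d(E,FTW)=10, d(FTW,N)=47/3, d(FTW,X)=28/3
iteration 3: select A,E (d=5); attach at lengths (5/2, 5/2); label the merged cluster AE
  updated: d(AE,FTW)=23/2, d(AE,N)=10, d(AE,X)=19/2
iteration 4: select FTW,X (d=28/3); attach at lengths (47/12, 14/3); label the merged cluster FTWX
  updated: d(AE,FTWX)=11, d(FTWX,N)=29/2
iteration 5: select AE,N (d=10); attach at lengths (5/2, 5); label the merged cluster AEN
  updated: d(AEN,FTWX)=73/6
iteration 6: select AEN,FTWX (d=73/6); attach at lengths (13/12, 17/12); label the merged cluster AEFNTWX
final tree: (((A:5/2,E:5/2):5/2,N:5):13/12,(((F:1/2,T:1/2):1/4,W:3/4):47/12,X:14/3):17/12)
total length: 307/12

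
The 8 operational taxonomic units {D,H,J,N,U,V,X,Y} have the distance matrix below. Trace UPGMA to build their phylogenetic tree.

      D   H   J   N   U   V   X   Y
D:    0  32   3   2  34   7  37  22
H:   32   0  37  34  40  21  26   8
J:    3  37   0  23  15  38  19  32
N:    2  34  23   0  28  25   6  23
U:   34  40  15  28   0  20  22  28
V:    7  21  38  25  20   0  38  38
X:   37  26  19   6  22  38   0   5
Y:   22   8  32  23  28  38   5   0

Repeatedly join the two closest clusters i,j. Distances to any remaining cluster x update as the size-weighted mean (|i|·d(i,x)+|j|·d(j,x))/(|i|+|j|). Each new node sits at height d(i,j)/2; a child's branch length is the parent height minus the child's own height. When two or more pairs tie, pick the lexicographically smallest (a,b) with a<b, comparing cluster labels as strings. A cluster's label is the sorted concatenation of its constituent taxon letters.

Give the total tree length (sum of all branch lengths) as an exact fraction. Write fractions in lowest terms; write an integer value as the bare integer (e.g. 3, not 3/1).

step 1: merge (D,N) at d=2; branch lengths D→1, N→1; new cluster DN
  updated: d(DN,H)=33, d(DN,J)=13, d(DN,U)=31, d(DN,V)=16, d(DN,X)=43/2, d(DN,Y)=45/2
step 2: merge (X,Y) at d=5; branch lengths X→5/2, Y→5/2; new cluster XY
  updated: d(DN,XY)=22, d(H,XY)=17, d(J,XY)=51/2, d(U,XY)=25, d(V,XY)=38
step 3: merge (DN,J) at d=13; branch lengths DN→11/2, J→13/2; new cluster DJN
  updated: d(DJN,H)=103/3, d(DJN,U)=77/3, d(DJN,V)=70/3, d(DJN,XY)=139/6
step 4: merge (H,XY) at d=17; branch lengths H→17/2, XY→6; new cluster HXY
  updated: d(DJN,HXY)=242/9, d(HXY,U)=30, d(HXY,V)=97/3
step 5: merge (U,V) at d=20; branch lengths U→10, V→10; new cluster UV
  updated: d(DJN,UV)=49/2, d(HXY,UV)=187/6
step 6: merge (DJN,UV) at d=49/2; branch lengths DJN→23/4, UV→9/4; new cluster DJNUV
  updated: d(DJNUV,HXY)=143/5
step 7: merge (DJNUV,HXY) at d=143/5; branch lengths DJNUV→41/20, HXY→29/5; new cluster DHJNUVXY
final tree: ((((D:1,N:1):11/2,J:13/2):23/4,(U:10,V:10):9/4):41/20,(H:17/2,(X:5/2,Y:5/2):6):29/5)
total length: 1387/20

1387/20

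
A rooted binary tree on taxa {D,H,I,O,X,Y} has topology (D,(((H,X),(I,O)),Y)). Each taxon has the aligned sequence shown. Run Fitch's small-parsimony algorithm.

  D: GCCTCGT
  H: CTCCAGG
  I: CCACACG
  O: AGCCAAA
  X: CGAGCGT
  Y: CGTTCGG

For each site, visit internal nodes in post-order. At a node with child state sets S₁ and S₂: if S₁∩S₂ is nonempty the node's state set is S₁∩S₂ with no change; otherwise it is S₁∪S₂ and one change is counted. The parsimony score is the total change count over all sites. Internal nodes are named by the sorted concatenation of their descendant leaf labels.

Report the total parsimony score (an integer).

HX@0: {C} ∩ {C} = {C} (intersection, +0)
IO@0: {C} ∪ {A} = {A,C} (union, +1)
HIOX@0: {C} ∩ {A,C} = {C} (intersection, +0)
HIOXY@0: {C} ∩ {C} = {C} (intersection, +0)
DHIOXY@0: {G} ∪ {C} = {C,G} (union, +1)
HX@1: {T} ∪ {G} = {G,T} (union, +1)
IO@1: {C} ∪ {G} = {C,G} (union, +1)
HIOX@1: {G,T} ∩ {C,G} = {G} (intersection, +0)
HIOXY@1: {G} ∩ {G} = {G} (intersection, +0)
DHIOXY@1: {C} ∪ {G} = {C,G} (union, +1)
HX@2: {C} ∪ {A} = {A,C} (union, +1)
IO@2: {A} ∪ {C} = {A,C} (union, +1)
HIOX@2: {A,C} ∩ {A,C} = {A,C} (intersection, +0)
HIOXY@2: {A,C} ∪ {T} = {A,C,T} (union, +1)
DHIOXY@2: {C} ∩ {A,C,T} = {C} (intersection, +0)
HX@3: {C} ∪ {G} = {C,G} (union, +1)
IO@3: {C} ∩ {C} = {C} (intersection, +0)
HIOX@3: {C,G} ∩ {C} = {C} (intersection, +0)
HIOXY@3: {C} ∪ {T} = {C,T} (union, +1)
DHIOXY@3: {T} ∩ {C,T} = {T} (intersection, +0)
HX@4: {A} ∪ {C} = {A,C} (union, +1)
IO@4: {A} ∩ {A} = {A} (intersection, +0)
HIOX@4: {A,C} ∩ {A} = {A} (intersection, +0)
HIOXY@4: {A} ∪ {C} = {A,C} (union, +1)
DHIOXY@4: {C} ∩ {A,C} = {C} (intersection, +0)
HX@5: {G} ∩ {G} = {G} (intersection, +0)
IO@5: {C} ∪ {A} = {A,C} (union, +1)
HIOX@5: {G} ∪ {A,C} = {A,C,G} (union, +1)
HIOXY@5: {A,C,G} ∩ {G} = {G} (intersection, +0)
DHIOXY@5: {G} ∩ {G} = {G} (intersection, +0)
HX@6: {G} ∪ {T} = {G,T} (union, +1)
IO@6: {G} ∪ {A} = {A,G} (union, +1)
HIOX@6: {G,T} ∩ {A,G} = {G} (intersection, +0)
HIOXY@6: {G} ∩ {G} = {G} (intersection, +0)
DHIOXY@6: {T} ∪ {G} = {G,T} (union, +1)
per-site changes: [2, 3, 3, 2, 2, 2, 3]; total = 17

17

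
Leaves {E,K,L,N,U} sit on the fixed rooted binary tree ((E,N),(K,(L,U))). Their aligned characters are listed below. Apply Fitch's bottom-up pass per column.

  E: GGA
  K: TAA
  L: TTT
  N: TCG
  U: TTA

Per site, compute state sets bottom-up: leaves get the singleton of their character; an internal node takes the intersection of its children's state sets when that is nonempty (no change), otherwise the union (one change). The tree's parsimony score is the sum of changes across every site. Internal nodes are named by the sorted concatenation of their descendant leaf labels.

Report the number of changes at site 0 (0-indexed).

1

EN@0: {G} ∪ {T} = {G,T} (union, +1)
LU@0: {T} ∩ {T} = {T} (intersection, +0)
KLU@0: {T} ∩ {T} = {T} (intersection, +0)
EKLNU@0: {G,T} ∩ {T} = {T} (intersection, +0)
EN@1: {G} ∪ {C} = {C,G} (union, +1)
LU@1: {T} ∩ {T} = {T} (intersection, +0)
KLU@1: {A} ∪ {T} = {A,T} (union, +1)
EKLNU@1: {C,G} ∪ {A,T} = {A,C,G,T} (union, +1)
EN@2: {A} ∪ {G} = {A,G} (union, +1)
LU@2: {T} ∪ {A} = {A,T} (union, +1)
KLU@2: {A} ∩ {A,T} = {A} (intersection, +0)
EKLNU@2: {A,G} ∩ {A} = {A} (intersection, +0)
per-site changes: [1, 3, 2]; total = 6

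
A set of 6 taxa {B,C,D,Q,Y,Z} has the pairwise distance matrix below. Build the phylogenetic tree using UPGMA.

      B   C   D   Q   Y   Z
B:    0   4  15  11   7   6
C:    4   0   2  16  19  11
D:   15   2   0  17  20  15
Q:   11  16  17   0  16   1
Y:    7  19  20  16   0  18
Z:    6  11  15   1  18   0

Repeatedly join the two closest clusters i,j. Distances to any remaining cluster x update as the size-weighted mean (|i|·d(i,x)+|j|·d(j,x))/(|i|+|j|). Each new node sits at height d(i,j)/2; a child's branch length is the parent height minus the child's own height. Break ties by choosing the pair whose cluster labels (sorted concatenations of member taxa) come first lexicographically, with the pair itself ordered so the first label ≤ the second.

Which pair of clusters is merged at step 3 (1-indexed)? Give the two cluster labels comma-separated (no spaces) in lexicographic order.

1. join Q+Z (d=1) ⇒ QZ; edges |Q|=1/2, |Z|=1/2
  updated: d(B,QZ)=17/2, d(C,QZ)=27/2, d(D,QZ)=16, d(QZ,Y)=17
2. join C+D (d=2) ⇒ CD; edges |C|=1, |D|=1
  updated: d(B,CD)=19/2, d(CD,QZ)=59/4, d(CD,Y)=39/2
3. join B+Y (d=7) ⇒ BY; edges |B|=7/2, |Y|=7/2
  updated: d(BY,CD)=29/2, d(BY,QZ)=51/4
4. join BY+QZ (d=51/4) ⇒ BQYZ; edges |BY|=23/8, |QZ|=47/8
  updated: d(BQYZ,CD)=117/8
5. join BQYZ+CD (d=117/8) ⇒ BCDQYZ; edges |BQYZ|=15/16, |CD|=101/16
final tree: (((B:7/2,Y:7/2):23/8,(Q:1/2,Z:1/2):47/8):15/16,(C:1,D:1):101/16)
total length: 26

B,Y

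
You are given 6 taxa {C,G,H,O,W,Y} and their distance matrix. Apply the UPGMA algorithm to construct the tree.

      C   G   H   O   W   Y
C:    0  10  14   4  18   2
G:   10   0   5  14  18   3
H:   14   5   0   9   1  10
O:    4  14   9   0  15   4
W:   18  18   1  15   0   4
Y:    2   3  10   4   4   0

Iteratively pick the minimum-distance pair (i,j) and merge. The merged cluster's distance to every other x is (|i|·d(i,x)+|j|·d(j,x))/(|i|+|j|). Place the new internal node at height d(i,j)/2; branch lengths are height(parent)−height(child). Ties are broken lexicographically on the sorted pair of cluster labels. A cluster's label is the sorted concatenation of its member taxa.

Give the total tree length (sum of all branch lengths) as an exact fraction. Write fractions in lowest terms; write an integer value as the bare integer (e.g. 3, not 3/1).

157/8

1. join H+W (d=1) ⇒ HW; edges |H|=1/2, |W|=1/2
  updated: d(C,HW)=16, d(G,HW)=23/2, d(HW,O)=12, d(HW,Y)=7
2. join C+Y (d=2) ⇒ CY; edges |C|=1, |Y|=1
  updated: d(CY,G)=13/2, d(CY,HW)=23/2, d(CY,O)=4
3. join CY+O (d=4) ⇒ COY; edges |CY|=1, |O|=2
  updated: d(COY,G)=9, d(COY,HW)=35/3
4. join COY+G (d=9) ⇒ CGOY; edges |COY|=5/2, |G|=9/2
  updated: d(CGOY,HW)=93/8
5. join CGOY+HW (d=93/8) ⇒ CGHOWY; edges |CGOY|=21/16, |HW|=85/16
final tree: ((((C:1,Y:1):1,O:2):5/2,G:9/2):21/16,(H:1/2,W:1/2):85/16)
total length: 157/8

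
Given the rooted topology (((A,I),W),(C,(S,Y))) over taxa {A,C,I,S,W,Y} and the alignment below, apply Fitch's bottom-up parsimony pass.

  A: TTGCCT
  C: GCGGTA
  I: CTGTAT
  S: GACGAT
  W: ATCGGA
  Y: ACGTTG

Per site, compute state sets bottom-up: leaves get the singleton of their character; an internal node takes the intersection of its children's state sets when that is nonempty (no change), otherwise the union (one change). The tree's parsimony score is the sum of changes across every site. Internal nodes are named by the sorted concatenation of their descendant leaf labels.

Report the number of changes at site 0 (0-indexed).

AI@0: {T} ∪ {C} = {C,T} (union, +1)
AIW@0: {C,T} ∪ {A} = {A,C,T} (union, +1)
SY@0: {G} ∪ {A} = {A,G} (union, +1)
CSY@0: {G} ∩ {A,G} = {G} (intersection, +0)
ACISWY@0: {A,C,T} ∪ {G} = {A,C,G,T} (union, +1)
AI@1: {T} ∩ {T} = {T} (intersection, +0)
AIW@1: {T} ∩ {T} = {T} (intersection, +0)
SY@1: {A} ∪ {C} = {A,C} (union, +1)
CSY@1: {C} ∩ {A,C} = {C} (intersection, +0)
ACISWY@1: {T} ∪ {C} = {C,T} (union, +1)
AI@2: {G} ∩ {G} = {G} (intersection, +0)
AIW@2: {G} ∪ {C} = {C,G} (union, +1)
SY@2: {C} ∪ {G} = {C,G} (union, +1)
CSY@2: {G} ∩ {C,G} = {G} (intersection, +0)
ACISWY@2: {C,G} ∩ {G} = {G} (intersection, +0)
AI@3: {C} ∪ {T} = {C,T} (union, +1)
AIW@3: {C,T} ∪ {G} = {C,G,T} (union, +1)
SY@3: {G} ∪ {T} = {G,T} (union, +1)
CSY@3: {G} ∩ {G,T} = {G} (intersection, +0)
ACISWY@3: {C,G,T} ∩ {G} = {G} (intersection, +0)
AI@4: {C} ∪ {A} = {A,C} (union, +1)
AIW@4: {A,C} ∪ {G} = {A,C,G} (union, +1)
SY@4: {A} ∪ {T} = {A,T} (union, +1)
CSY@4: {T} ∩ {A,T} = {T} (intersection, +0)
ACISWY@4: {A,C,G} ∪ {T} = {A,C,G,T} (union, +1)
AI@5: {T} ∩ {T} = {T} (intersection, +0)
AIW@5: {T} ∪ {A} = {A,T} (union, +1)
SY@5: {T} ∪ {G} = {G,T} (union, +1)
CSY@5: {A} ∪ {G,T} = {A,G,T} (union, +1)
ACISWY@5: {A,T} ∩ {A,G,T} = {A,T} (intersection, +0)
per-site changes: [4, 2, 2, 3, 4, 3]; total = 18

4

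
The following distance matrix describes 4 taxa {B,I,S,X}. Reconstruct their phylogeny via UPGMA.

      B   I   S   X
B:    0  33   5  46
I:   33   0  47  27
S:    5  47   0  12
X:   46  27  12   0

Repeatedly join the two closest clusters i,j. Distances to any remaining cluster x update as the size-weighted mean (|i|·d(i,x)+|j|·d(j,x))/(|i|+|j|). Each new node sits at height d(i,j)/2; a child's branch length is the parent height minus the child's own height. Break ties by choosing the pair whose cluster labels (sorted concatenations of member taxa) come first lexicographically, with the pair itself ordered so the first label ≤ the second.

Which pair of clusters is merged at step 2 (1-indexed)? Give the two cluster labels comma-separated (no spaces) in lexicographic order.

I,X

1. join B+S (d=5) ⇒ BS; edges |B|=5/2, |S|=5/2
  updated: d(BS,I)=40, d(BS,X)=29
2. join I+X (d=27) ⇒ IX; edges |I|=27/2, |X|=27/2
  updated: d(BS,IX)=69/2
3. join BS+IX (d=69/2) ⇒ BISX; edges |BS|=59/4, |IX|=15/4
final tree: ((B:5/2,S:5/2):59/4,(I:27/2,X:27/2):15/4)
total length: 101/2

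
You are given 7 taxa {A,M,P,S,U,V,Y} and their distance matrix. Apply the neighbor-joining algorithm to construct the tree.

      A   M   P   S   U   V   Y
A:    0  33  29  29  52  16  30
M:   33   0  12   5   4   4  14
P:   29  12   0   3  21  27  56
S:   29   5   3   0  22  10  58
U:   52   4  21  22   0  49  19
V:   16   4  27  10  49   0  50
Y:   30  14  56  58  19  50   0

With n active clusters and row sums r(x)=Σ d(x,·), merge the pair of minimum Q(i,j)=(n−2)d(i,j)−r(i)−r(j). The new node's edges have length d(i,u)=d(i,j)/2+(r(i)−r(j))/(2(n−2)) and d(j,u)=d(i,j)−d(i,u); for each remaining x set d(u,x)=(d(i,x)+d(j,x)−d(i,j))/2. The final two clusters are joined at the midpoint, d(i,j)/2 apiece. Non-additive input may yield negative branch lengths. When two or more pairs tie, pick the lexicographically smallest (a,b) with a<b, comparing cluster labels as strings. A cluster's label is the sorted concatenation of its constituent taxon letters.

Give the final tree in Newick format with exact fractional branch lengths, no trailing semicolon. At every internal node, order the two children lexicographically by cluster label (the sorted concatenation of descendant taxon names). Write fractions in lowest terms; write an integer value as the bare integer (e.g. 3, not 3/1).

iteration 1: select U,Y (d=19, Q=-299); attach at lengths (7/2, 31/2); label the merged cluster UY
  updated: d(A,UY)=63/2, d(M,UY)=-1/2, d(P,UY)=29, d(S,UY)=61/2, d(UY,V)=40
iteration 2: select M,UY (d=-1/2, Q=-186); attach at lengths (-79/8, 75/8); label the merged cluster MUY
  updated: d(A,MUY)=65/2, d(MUY,P)=83/4, d(MUY,S)=18, d(MUY,V)=89/4
iteration 3: select A,V (d=16, Q=-535/4); attach at lengths (317/24, 67/24); label the merged cluster AV
  updated: d(AV,MUY)=155/8, d(AV,P)=20, d(AV,S)=23/2
iteration 4: select AV,MUY (d=155/8, Q=-281/4); attach at lengths (63/8, 23/2); label the merged cluster AMUVY
  updated: d(AMUVY,P)=171/16, d(AMUVY,S)=81/16
iteration 5: select AMUVY,P (d=171/16, Q=-75/4); attach at lengths (51/8, 69/16); label the merged cluster AMPUVY
  updated: d(AMPUVY,S)=-21/16
iteration 6: select AMPUVY,S (d=-21/16); attach at lengths (-21/32, -21/32); label the merged cluster AMPSUVY
final tree: ((((A:317/24,V:67/24):63/8,(M:-79/8,(U:7/2,Y:31/2):75/8):23/2):51/8,P:69/16):-21/32,S:-21/32)
total length: 253/4

((((A:317/24,V:67/24):63/8,(M:-79/8,(U:7/2,Y:31/2):75/8):23/2):51/8,P:69/16):-21/32,S:-21/32)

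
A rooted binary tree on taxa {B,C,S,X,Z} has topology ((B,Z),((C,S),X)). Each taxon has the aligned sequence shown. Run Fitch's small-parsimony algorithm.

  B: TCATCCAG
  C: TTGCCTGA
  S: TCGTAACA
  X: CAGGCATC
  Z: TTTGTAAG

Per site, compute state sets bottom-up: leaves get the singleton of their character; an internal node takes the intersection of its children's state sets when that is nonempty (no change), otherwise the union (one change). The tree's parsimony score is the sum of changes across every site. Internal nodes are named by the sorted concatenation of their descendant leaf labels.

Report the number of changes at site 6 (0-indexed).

3

[col 0] BZ: children B:{T}, Z:{T} ∩→ {T}; cost 0
[col 0] CS: children C:{T}, S:{T} ∩→ {T}; cost 0
[col 0] CSX: children CS:{T}, X:{C} ∪→ {C,T}; cost 1
[col 0] BCSXZ: children BZ:{T}, CSX:{C,T} ∩→ {T}; cost 0
[col 1] BZ: children B:{C}, Z:{T} ∪→ {C,T}; cost 1
[col 1] CS: children C:{T}, S:{C} ∪→ {C,T}; cost 1
[col 1] CSX: children CS:{C,T}, X:{A} ∪→ {A,C,T}; cost 1
[col 1] BCSXZ: children BZ:{C,T}, CSX:{A,C,T} ∩→ {C,T}; cost 0
[col 2] BZ: children B:{A}, Z:{T} ∪→ {A,T}; cost 1
[col 2] CS: children C:{G}, S:{G} ∩→ {G}; cost 0
[col 2] CSX: children CS:{G}, X:{G} ∩→ {G}; cost 0
[col 2] BCSXZ: children BZ:{A,T}, CSX:{G} ∪→ {A,G,T}; cost 1
[col 3] BZ: children B:{T}, Z:{G} ∪→ {G,T}; cost 1
[col 3] CS: children C:{C}, S:{T} ∪→ {C,T}; cost 1
[col 3] CSX: children CS:{C,T}, X:{G} ∪→ {C,G,T}; cost 1
[col 3] BCSXZ: children BZ:{G,T}, CSX:{C,G,T} ∩→ {G,T}; cost 0
[col 4] BZ: children B:{C}, Z:{T} ∪→ {C,T}; cost 1
[col 4] CS: children C:{C}, S:{A} ∪→ {A,C}; cost 1
[col 4] CSX: children CS:{A,C}, X:{C} ∩→ {C}; cost 0
[col 4] BCSXZ: children BZ:{C,T}, CSX:{C} ∩→ {C}; cost 0
[col 5] BZ: children B:{C}, Z:{A} ∪→ {A,C}; cost 1
[col 5] CS: children C:{T}, S:{A} ∪→ {A,T}; cost 1
[col 5] CSX: children CS:{A,T}, X:{A} ∩→ {A}; cost 0
[col 5] BCSXZ: children BZ:{A,C}, CSX:{A} ∩→ {A}; cost 0
[col 6] BZ: children B:{A}, Z:{A} ∩→ {A}; cost 0
[col 6] CS: children C:{G}, S:{C} ∪→ {C,G}; cost 1
[col 6] CSX: children CS:{C,G}, X:{T} ∪→ {C,G,T}; cost 1
[col 6] BCSXZ: children BZ:{A}, CSX:{C,G,T} ∪→ {A,C,G,T}; cost 1
[col 7] BZ: children B:{G}, Z:{G} ∩→ {G}; cost 0
[col 7] CS: children C:{A}, S:{A} ∩→ {A}; cost 0
[col 7] CSX: children CS:{A}, X:{C} ∪→ {A,C}; cost 1
[col 7] BCSXZ: children BZ:{G}, CSX:{A,C} ∪→ {A,C,G}; cost 1
per-site changes: [1, 3, 2, 3, 2, 2, 3, 2]; total = 18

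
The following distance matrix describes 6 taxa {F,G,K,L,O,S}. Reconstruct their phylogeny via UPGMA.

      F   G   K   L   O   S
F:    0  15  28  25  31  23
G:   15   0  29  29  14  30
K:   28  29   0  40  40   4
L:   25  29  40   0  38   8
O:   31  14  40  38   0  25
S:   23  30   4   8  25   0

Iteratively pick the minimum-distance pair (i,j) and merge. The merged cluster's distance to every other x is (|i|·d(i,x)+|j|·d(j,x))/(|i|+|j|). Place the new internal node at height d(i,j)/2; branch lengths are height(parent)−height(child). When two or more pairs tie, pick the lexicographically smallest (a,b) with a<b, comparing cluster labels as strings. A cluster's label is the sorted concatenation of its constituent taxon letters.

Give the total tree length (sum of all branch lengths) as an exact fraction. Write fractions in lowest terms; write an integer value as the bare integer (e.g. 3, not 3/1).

iteration 1: select K,S (d=4); attach at lengths (2, 2); label the merged cluster KS
  updated: d(F,KS)=51/2, d(G,KS)=59/2, d(KS,L)=24, d(KS,O)=65/2
iteration 2: select G,O (d=14); attach at lengths (7, 7); label the merged cluster GO
  updated: d(F,GO)=23, d(GO,KS)=31, d(GO,L)=67/2
iteration 3: select F,GO (d=23); attach at lengths (23/2, 9/2); label the merged cluster FGO
  updated: d(FGO,KS)=175/6, d(FGO,L)=92/3
iteration 4: select KS,L (d=24); attach at lengths (10, 12); label the merged cluster KLS
  updated: d(FGO,KLS)=89/3
iteration 5: select FGO,KLS (d=89/3); attach at lengths (10/3, 17/6); label the merged cluster FGKLOS
final tree: ((F:23/2,(G:7,O:7):9/2):10/3,((K:2,S:2):10,L:12):17/6)
total length: 373/6

373/6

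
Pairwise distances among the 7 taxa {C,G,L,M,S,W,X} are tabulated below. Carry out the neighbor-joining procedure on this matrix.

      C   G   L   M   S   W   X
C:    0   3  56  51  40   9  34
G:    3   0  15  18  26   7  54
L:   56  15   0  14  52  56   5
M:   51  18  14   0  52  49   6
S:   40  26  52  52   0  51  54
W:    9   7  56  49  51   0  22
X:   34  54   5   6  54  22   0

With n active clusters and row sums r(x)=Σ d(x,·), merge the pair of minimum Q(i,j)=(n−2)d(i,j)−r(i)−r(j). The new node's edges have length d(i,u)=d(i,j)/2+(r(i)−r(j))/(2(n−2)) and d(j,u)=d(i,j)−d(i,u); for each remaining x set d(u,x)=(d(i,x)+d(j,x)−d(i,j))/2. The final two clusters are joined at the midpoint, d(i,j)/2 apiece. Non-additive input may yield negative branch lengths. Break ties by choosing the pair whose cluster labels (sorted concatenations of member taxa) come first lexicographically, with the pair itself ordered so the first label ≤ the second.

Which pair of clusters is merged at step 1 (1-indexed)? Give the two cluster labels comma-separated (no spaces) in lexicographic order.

L,X

1. join L+X (d=5, Q=-348) ⇒ LX; edges |L|=24/5, |X|=1/5
  updated: d(C,LX)=85/2, d(G,LX)=32, d(LX,M)=15/2, d(LX,S)=101/2, d(LX,W)=73/2
2. join LX+M (d=15/2, Q=-633/2) ⇒ LMX; edges |LX|=43/16, |M|=77/16
  updated: d(C,LMX)=43, d(G,LMX)=85/4, d(LMX,S)=95/2, d(LMX,W)=39
3. join C+W (d=9, Q=-174) ⇒ CW; edges |C|=8/3, |W|=19/3
  updated: d(CW,G)=1/2, d(CW,LMX)=73/2, d(CW,S)=41
4. join CW+G (d=1/2, Q=-499/4) ⇒ CGW; edges |CW|=125/16, |G|=-117/16
  updated: d(CGW,LMX)=229/8, d(CGW,S)=133/4
5. join CGW+LMX (d=229/8, Q=-875/8) ⇒ CGLMWX; edges |CGW|=115/16, |LMX|=343/16
  updated: d(CGLMWX,S)=417/16
6. join CGLMWX+S (d=417/16) ⇒ CGLMSWX; edges |CGLMWX|=417/32, |S|=417/32
final tree: ((((C:8/3,W:19/3):125/16,G:-117/16):115/16,((L:24/5,X:1/5):43/16,M:77/16):343/16):417/32,S:417/32)
total length: 1227/16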